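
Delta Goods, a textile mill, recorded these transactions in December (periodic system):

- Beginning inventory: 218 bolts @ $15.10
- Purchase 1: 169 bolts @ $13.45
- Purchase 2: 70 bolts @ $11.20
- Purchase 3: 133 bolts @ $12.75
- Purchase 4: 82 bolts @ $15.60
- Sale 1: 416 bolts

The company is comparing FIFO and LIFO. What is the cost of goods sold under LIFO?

COGS = $5,520.90

FIFO COGS: 218 @ $15.10 + 169 @ $13.45 + 29 @ $11.20 = $5,889.65
LIFO COGS: 82 @ $15.60 + 133 @ $12.75 + 70 @ $11.20 + 131 @ $13.45 = $5,520.90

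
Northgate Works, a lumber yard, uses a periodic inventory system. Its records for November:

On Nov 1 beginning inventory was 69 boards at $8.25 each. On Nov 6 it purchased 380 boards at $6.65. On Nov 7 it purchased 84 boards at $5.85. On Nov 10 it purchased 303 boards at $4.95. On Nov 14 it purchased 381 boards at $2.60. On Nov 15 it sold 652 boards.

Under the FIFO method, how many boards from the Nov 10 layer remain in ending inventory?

Nov 15, 652 sold [FIFO — oldest first]: 69 @ $8.25 + 380 @ $6.65 + 84 @ $5.85 + 119 @ $4.95 = $4,176.70
Ending inventory: 184 @ $4.95 + 381 @ $2.60 = $1,901.40
Check: goods available $6,078.10 = COGS $4,176.70 + ending $1,901.40

184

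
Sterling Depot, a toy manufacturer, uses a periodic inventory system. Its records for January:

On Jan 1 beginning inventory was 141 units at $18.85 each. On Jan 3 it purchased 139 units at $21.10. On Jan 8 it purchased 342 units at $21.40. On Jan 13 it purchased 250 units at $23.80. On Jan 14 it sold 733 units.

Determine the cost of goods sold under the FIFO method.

COGS = $15,551.35

Jan 14, 733 sold [FIFO — oldest first]: 141 @ $18.85 + 139 @ $21.10 + 342 @ $21.40 + 111 @ $23.80 = $15,551.35
Ending inventory: 139 @ $23.80 = $3,308.20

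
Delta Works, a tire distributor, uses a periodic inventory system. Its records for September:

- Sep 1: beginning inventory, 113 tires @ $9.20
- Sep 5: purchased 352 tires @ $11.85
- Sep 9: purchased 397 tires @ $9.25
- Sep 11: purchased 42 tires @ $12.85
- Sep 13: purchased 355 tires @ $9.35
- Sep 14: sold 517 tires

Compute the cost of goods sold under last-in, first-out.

COGS = $4,968.95

Sep 14, 517 sold [LIFO — newest first]: 355 @ $9.35 + 42 @ $12.85 + 120 @ $9.25 = $4,968.95
Ending inventory: 113 @ $9.20 + 352 @ $11.85 + 277 @ $9.25 = $7,773.05
Check: goods available $12,742.00 = COGS $4,968.95 + ending $7,773.05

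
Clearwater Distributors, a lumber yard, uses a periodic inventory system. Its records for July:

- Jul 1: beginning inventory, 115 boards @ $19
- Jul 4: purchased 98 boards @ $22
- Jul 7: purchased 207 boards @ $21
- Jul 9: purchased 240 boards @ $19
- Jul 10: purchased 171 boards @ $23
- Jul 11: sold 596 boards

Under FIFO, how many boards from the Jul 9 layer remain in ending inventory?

Jul 11, 596 sold [FIFO — oldest first]: 115 @ $19 + 98 @ $22 + 207 @ $21 + 176 @ $19 = $12,032
Ending inventory: 64 @ $19 + 171 @ $23 = $5,149
Check: goods available $17,181 = COGS $12,032 + ending $5,149

64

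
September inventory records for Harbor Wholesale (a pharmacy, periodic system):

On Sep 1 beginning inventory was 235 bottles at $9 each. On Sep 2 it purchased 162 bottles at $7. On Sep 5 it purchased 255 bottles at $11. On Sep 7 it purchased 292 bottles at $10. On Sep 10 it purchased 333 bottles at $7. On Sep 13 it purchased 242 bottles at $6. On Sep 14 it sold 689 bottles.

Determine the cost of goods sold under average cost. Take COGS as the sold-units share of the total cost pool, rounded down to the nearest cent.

COGS = $5,786.42

Sep 14, sell 689: 689/1519 × $12,757.00 → $5,786.42
Ending inventory (cost pool remaining) = $6,970.58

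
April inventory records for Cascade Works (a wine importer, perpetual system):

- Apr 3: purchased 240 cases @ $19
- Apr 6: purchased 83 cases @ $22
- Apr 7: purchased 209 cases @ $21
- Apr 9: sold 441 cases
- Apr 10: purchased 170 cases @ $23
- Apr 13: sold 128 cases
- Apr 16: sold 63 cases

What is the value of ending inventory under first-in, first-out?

Apr 9, 441 sold [FIFO — oldest first]: 240 @ $19 + 83 @ $22 + 118 @ $21 = $8,864
Apr 13, 128 sold [FIFO — oldest first]: 91 @ $21 + 37 @ $23 = $2,762
Apr 16, 63 sold [FIFO — oldest first]: 63 @ $23 = $1,449
Total COGS = $8,864 + $2,762 + $1,449 = $13,075
Ending inventory: 70 @ $23 = $1,610

Ending inventory = $1,610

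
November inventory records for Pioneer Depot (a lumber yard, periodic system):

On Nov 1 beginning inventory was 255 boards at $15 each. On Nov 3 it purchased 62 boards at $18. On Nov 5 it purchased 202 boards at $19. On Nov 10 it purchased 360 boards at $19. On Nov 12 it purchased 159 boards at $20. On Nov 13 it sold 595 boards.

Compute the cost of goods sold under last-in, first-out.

Nov 13, 595 sold [LIFO — newest first]: 159 @ $20 + 360 @ $19 + 76 @ $19 = $11,464
Ending inventory: 255 @ $15 + 62 @ $18 + 126 @ $19 = $7,335
Check: goods available $18,799 = COGS $11,464 + ending $7,335

COGS = $11,464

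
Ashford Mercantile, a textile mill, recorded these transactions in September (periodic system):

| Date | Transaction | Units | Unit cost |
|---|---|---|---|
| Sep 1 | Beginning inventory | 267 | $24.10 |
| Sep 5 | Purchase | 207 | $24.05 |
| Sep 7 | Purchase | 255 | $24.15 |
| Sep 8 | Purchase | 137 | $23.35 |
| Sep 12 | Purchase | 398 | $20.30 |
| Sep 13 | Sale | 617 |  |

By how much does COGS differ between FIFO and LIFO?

FIFO COGS: 267 @ $24.10 + 207 @ $24.05 + 143 @ $24.15 = $14,866.50
LIFO COGS: 398 @ $20.30 + 137 @ $23.35 + 82 @ $24.15 = $13,258.65
Difference = |$14,866.50 − $13,258.65| = $1,607.85

$1,607.85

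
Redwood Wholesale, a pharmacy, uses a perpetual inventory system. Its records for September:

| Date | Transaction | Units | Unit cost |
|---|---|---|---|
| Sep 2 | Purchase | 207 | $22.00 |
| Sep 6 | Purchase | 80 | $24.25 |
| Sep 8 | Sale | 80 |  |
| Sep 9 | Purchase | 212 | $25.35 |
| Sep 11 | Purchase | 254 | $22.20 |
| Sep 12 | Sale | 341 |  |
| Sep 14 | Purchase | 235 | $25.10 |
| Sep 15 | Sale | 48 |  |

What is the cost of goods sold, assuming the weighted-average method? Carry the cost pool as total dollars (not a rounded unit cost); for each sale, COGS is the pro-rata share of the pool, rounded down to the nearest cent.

After Sep 2: 207 on hand, pool $4,554.00 (≈ $22.0000 each)
After Sep 6: 287 on hand, pool $6,494.00 (≈ $22.6272 each)
Sep 8, sell 80: 80/287 × $6,494.00 → $1,810.17
After Sep 9: 419 on hand, pool $10,058.03 (≈ $24.0048 each)
After Sep 11: 673 on hand, pool $15,696.83 (≈ $23.3237 each)
Sep 12, sell 341: 341/673 × $15,696.83 → $7,953.37
After Sep 14: 567 on hand, pool $13,641.96 (≈ $24.0599 each)
Sep 15, sell 48: 48/567 × $13,641.96 → $1,154.87
Total COGS = $1,810.17 + $7,953.37 + $1,154.87 = $10,918.41
Ending inventory (cost pool remaining) = $12,487.09

COGS = $10,918.41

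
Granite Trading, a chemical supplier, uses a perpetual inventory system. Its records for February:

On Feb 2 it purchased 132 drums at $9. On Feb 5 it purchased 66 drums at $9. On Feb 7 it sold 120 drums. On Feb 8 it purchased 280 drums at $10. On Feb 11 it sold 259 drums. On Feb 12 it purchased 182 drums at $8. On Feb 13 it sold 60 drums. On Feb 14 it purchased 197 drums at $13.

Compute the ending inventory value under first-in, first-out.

Feb 7, 120 sold [FIFO — oldest first]: 120 @ $9 = $1,080
Feb 11, 259 sold [FIFO — oldest first]: 12 @ $9 + 66 @ $9 + 181 @ $10 = $2,512
Feb 13, 60 sold [FIFO — oldest first]: 60 @ $10 = $600
Total COGS = $1,080 + $2,512 + $600 = $4,192
Ending inventory: 39 @ $10 + 182 @ $8 + 197 @ $13 = $4,407

Ending inventory = $4,407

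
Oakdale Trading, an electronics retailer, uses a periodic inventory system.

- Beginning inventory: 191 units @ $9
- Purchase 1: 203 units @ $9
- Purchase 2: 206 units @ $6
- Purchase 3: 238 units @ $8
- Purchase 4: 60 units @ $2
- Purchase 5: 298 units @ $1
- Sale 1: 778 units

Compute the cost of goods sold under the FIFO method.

COGS = $6,206

Sale 1 (778) [FIFO — oldest first]: 191 @ $9 + 203 @ $9 + 206 @ $6 + 178 @ $8 = $6,206
Ending inventory: 60 @ $8 + 60 @ $2 + 298 @ $1 = $898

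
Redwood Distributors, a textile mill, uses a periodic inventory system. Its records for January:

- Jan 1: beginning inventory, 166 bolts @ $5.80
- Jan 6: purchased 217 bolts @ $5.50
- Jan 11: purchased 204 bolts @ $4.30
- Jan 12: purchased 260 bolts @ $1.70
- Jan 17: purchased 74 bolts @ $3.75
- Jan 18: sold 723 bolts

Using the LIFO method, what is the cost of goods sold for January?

COGS = $2,614.20

Jan 18, 723 sold [LIFO — newest first]: 74 @ $3.75 + 260 @ $1.70 + 204 @ $4.30 + 185 @ $5.50 = $2,614.20
Ending inventory: 166 @ $5.80 + 32 @ $5.50 = $1,138.80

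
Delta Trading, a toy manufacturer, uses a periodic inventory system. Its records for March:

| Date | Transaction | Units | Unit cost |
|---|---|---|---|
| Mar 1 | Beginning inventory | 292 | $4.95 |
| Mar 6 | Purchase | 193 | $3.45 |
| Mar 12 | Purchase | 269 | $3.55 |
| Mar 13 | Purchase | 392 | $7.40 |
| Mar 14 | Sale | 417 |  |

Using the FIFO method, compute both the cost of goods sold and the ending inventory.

Mar 14, 417 sold [FIFO — oldest first]: 292 @ $4.95 + 125 @ $3.45 = $1,876.65
Ending inventory: 68 @ $3.45 + 269 @ $3.55 + 392 @ $7.40 = $4,090.35

COGS = $1,876.65; ending inventory = $4,090.35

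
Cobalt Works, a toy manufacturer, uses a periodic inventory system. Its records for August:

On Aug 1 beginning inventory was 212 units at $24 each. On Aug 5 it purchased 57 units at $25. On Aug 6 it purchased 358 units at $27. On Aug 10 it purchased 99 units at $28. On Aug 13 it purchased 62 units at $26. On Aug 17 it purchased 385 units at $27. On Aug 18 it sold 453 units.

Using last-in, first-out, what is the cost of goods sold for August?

COGS = $12,175

Aug 18, 453 sold [LIFO — newest first]: 385 @ $27 + 62 @ $26 + 6 @ $28 = $12,175
Ending inventory: 212 @ $24 + 57 @ $25 + 358 @ $27 + 93 @ $28 = $18,783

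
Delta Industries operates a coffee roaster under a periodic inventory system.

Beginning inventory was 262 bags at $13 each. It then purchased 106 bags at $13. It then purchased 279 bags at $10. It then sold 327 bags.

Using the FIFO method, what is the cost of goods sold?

COGS = $4,251

Sale 1 (327) [FIFO — oldest first]: 262 @ $13 + 65 @ $13 = $4,251
Ending inventory: 41 @ $13 + 279 @ $10 = $3,323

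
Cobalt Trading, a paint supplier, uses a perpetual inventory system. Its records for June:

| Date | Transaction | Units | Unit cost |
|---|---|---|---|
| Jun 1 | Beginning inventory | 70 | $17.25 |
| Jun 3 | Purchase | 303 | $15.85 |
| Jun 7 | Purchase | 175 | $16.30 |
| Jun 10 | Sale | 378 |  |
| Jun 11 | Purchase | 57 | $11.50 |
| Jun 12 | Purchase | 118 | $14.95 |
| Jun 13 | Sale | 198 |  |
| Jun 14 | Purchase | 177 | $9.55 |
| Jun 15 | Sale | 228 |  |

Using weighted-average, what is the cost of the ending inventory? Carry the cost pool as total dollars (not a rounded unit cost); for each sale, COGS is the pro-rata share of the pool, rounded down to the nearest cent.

Ending inventory = $1,153.42

After Jun 1: 70 on hand, pool $1,207.50 (≈ $17.2500 each)
After Jun 3: 373 on hand, pool $6,010.05 (≈ $16.1127 each)
After Jun 7: 548 on hand, pool $8,862.55 (≈ $16.1725 each)
Jun 10, sell 378: 378/548 × $8,862.55 → $6,113.21
After Jun 11: 227 on hand, pool $3,404.84 (≈ $14.9993 each)
After Jun 12: 345 on hand, pool $5,168.94 (≈ $14.9824 each)
Jun 13, sell 198: 198/345 × $5,168.94 → $2,966.52
After Jun 14: 324 on hand, pool $3,892.77 (≈ $12.0147 each)
Jun 15, sell 228: 228/324 × $3,892.77 → $2,739.35
Total COGS = $6,113.21 + $2,966.52 + $2,739.35 = $11,819.08
Ending inventory (cost pool remaining) = $1,153.42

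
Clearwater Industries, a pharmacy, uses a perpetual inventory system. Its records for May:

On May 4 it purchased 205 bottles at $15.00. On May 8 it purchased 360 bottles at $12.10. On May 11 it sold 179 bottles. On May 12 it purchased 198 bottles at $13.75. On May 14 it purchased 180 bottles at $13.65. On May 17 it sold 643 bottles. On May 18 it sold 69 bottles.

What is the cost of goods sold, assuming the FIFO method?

COGS = $11,900.70

May 11, 179 sold [FIFO — oldest first]: 179 @ $15.00 = $2,685.00
May 17, 643 sold [FIFO — oldest first]: 26 @ $15.00 + 360 @ $12.10 + 198 @ $13.75 + 59 @ $13.65 = $8,273.85
May 18, 69 sold [FIFO — oldest first]: 69 @ $13.65 = $941.85
Total COGS = $2,685.00 + $8,273.85 + $941.85 = $11,900.70
Ending inventory: 52 @ $13.65 = $709.80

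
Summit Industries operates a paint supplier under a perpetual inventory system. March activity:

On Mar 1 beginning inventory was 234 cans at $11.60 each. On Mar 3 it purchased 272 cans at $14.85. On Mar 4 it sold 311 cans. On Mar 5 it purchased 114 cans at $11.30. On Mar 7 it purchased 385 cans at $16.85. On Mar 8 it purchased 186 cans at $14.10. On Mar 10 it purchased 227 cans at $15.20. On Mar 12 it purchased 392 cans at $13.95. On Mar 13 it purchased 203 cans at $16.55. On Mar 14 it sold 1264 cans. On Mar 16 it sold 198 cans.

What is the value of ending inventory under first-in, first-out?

Ending inventory = $3,875.80

Mar 4, 311 sold [FIFO — oldest first]: 234 @ $11.60 + 77 @ $14.85 = $3,857.85
Mar 14, 1264 sold [FIFO — oldest first]: 195 @ $14.85 + 114 @ $11.30 + 385 @ $16.85 + 186 @ $14.10 + 227 @ $15.20 + 157 @ $13.95 = $18,934.35
Mar 16, 198 sold [FIFO — oldest first]: 198 @ $13.95 = $2,762.10
Total COGS = $3,857.85 + $18,934.35 + $2,762.10 = $25,554.30
Ending inventory: 37 @ $13.95 + 203 @ $16.55 = $3,875.80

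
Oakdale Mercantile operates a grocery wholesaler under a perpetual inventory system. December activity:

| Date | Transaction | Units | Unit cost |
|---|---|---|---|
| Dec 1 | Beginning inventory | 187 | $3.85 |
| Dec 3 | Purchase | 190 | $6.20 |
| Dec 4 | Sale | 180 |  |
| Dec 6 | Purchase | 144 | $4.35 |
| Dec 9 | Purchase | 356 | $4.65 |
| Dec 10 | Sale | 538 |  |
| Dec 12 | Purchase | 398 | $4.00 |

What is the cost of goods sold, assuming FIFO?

COGS = $3,440.40

Dec 4, 180 sold [FIFO — oldest first]: 180 @ $3.85 = $693.00
Dec 10, 538 sold [FIFO — oldest first]: 7 @ $3.85 + 190 @ $6.20 + 144 @ $4.35 + 197 @ $4.65 = $2,747.40
Total COGS = $693.00 + $2,747.40 = $3,440.40
Ending inventory: 159 @ $4.65 + 398 @ $4.00 = $2,331.35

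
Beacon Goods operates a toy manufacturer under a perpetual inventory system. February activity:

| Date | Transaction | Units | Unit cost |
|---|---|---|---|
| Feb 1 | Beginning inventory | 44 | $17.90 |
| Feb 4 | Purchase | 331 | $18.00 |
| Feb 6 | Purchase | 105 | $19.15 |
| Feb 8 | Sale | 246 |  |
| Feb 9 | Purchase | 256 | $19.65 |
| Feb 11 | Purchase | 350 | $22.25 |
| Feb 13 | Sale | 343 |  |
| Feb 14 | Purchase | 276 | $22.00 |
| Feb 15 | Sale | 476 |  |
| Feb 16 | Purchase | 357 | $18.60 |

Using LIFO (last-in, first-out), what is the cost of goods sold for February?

Feb 8, 246 sold [LIFO — newest first]: 105 @ $19.15 + 141 @ $18.00 = $4,548.75
Feb 13, 343 sold [LIFO — newest first]: 343 @ $22.25 = $7,631.75
Feb 15, 476 sold [LIFO — newest first]: 276 @ $22.00 + 7 @ $22.25 + 193 @ $19.65 = $10,020.20
Total COGS = $4,548.75 + $7,631.75 + $10,020.20 = $22,200.70
Ending inventory: 44 @ $17.90 + 190 @ $18.00 + 63 @ $19.65 + 357 @ $18.60 = $12,085.75
Check: goods available $34,286.45 = COGS $22,200.70 + ending $12,085.75

COGS = $22,200.70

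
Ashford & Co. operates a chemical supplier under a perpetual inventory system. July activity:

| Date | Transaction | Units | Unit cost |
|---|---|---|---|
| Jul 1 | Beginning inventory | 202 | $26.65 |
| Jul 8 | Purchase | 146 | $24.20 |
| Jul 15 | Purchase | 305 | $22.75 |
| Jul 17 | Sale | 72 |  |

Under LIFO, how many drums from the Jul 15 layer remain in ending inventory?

233

Jul 17, 72 sold [LIFO — newest first]: 72 @ $22.75 = $1,638.00
Ending inventory: 202 @ $26.65 + 146 @ $24.20 + 233 @ $22.75 = $14,217.25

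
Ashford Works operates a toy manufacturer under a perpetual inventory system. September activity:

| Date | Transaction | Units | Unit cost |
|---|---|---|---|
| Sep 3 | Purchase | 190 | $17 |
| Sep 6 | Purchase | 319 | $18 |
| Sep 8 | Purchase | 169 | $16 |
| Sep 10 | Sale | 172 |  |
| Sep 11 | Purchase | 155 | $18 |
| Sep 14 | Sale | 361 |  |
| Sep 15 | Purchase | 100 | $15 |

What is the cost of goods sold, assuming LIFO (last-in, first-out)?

COGS = $9,256

Sep 10, 172 sold [LIFO — newest first]: 169 @ $16 + 3 @ $18 = $2,758
Sep 14, 361 sold [LIFO — newest first]: 155 @ $18 + 206 @ $18 = $6,498
Total COGS = $2,758 + $6,498 = $9,256
Ending inventory: 190 @ $17 + 110 @ $18 + 100 @ $15 = $6,710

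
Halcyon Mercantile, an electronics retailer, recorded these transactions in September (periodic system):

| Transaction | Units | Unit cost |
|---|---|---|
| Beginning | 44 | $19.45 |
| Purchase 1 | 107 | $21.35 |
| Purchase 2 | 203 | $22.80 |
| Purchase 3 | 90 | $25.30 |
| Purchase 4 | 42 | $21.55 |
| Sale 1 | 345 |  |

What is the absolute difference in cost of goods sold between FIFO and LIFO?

FIFO COGS: 44 @ $19.45 + 107 @ $21.35 + 194 @ $22.80 = $7,563.45
LIFO COGS: 42 @ $21.55 + 90 @ $25.30 + 203 @ $22.80 + 10 @ $21.35 = $8,024.00
Difference = |$7,563.45 − $8,024.00| = $460.55

$460.55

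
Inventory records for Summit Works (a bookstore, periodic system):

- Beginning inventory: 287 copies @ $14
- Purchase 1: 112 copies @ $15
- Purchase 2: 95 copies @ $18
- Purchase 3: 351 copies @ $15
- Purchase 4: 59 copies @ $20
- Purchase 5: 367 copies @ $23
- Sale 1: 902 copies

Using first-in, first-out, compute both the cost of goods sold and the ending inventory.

COGS = $13,813; ending inventory = $8,481

Sale 1 (902) [FIFO — oldest first]: 287 @ $14 + 112 @ $15 + 95 @ $18 + 351 @ $15 + 57 @ $20 = $13,813
Ending inventory: 2 @ $20 + 367 @ $23 = $8,481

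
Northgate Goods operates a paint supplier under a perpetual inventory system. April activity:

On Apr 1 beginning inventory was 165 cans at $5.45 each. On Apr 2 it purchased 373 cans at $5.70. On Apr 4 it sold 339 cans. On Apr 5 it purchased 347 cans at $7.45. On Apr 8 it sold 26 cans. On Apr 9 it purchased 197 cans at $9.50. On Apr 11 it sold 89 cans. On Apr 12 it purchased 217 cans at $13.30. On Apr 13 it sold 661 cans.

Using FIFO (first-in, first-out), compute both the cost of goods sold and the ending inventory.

COGS = $7,920.90; ending inventory = $2,447.20

Apr 4, 339 sold [FIFO — oldest first]: 165 @ $5.45 + 174 @ $5.70 = $1,891.05
Apr 8, 26 sold [FIFO — oldest first]: 26 @ $5.70 = $148.20
Apr 11, 89 sold [FIFO — oldest first]: 89 @ $5.70 = $507.30
Apr 13, 661 sold [FIFO — oldest first]: 84 @ $5.70 + 347 @ $7.45 + 197 @ $9.50 + 33 @ $13.30 = $5,374.35
Total COGS = $1,891.05 + $148.20 + $507.30 + $5,374.35 = $7,920.90
Ending inventory: 184 @ $13.30 = $2,447.20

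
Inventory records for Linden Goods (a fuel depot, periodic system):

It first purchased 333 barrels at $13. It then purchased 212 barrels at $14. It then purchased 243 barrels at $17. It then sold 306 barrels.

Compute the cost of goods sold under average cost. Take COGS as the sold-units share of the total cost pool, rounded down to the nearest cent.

COGS = $4,437.77

Sale 1, sell 306: 306/788 × $11,428.00 → $4,437.77
Ending inventory (cost pool remaining) = $6,990.23
Check: goods available $11,428.00 = COGS $4,437.77 + ending $6,990.23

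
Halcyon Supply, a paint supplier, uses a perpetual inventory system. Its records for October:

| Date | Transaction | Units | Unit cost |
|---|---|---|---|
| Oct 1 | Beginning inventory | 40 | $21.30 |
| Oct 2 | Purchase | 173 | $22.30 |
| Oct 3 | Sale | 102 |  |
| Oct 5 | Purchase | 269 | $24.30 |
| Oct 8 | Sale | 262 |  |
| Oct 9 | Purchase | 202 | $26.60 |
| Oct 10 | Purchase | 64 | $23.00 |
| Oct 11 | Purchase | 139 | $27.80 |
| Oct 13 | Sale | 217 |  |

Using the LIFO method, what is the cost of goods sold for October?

COGS = $14,349.80

Oct 3, 102 sold [LIFO — newest first]: 102 @ $22.30 = $2,274.60
Oct 8, 262 sold [LIFO — newest first]: 262 @ $24.30 = $6,366.60
Oct 13, 217 sold [LIFO — newest first]: 139 @ $27.80 + 64 @ $23.00 + 14 @ $26.60 = $5,708.60
Total COGS = $2,274.60 + $6,366.60 + $5,708.60 = $14,349.80
Ending inventory: 40 @ $21.30 + 71 @ $22.30 + 7 @ $24.30 + 188 @ $26.60 = $7,606.20
Check: goods available $21,956.00 = COGS $14,349.80 + ending $7,606.20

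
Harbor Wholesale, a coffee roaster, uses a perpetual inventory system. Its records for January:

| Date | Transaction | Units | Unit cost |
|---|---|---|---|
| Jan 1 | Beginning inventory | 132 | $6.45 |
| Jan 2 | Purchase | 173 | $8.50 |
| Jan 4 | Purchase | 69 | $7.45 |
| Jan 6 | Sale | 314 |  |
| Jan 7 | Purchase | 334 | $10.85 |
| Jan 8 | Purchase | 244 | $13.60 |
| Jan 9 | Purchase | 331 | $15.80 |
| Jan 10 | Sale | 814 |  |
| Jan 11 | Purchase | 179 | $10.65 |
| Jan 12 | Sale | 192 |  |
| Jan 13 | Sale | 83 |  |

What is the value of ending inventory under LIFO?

Ending inventory = $380.55

Jan 6, 314 sold [LIFO — newest first]: 69 @ $7.45 + 173 @ $8.50 + 72 @ $6.45 = $2,448.95
Jan 10, 814 sold [LIFO — newest first]: 331 @ $15.80 + 244 @ $13.60 + 239 @ $10.85 = $11,141.35
Jan 12, 192 sold [LIFO — newest first]: 179 @ $10.65 + 13 @ $10.85 = $2,047.40
Jan 13, 83 sold [LIFO — newest first]: 82 @ $10.85 + 1 @ $6.45 = $896.15
Total COGS = $2,448.95 + $11,141.35 + $2,047.40 + $896.15 = $16,533.85
Ending inventory: 59 @ $6.45 = $380.55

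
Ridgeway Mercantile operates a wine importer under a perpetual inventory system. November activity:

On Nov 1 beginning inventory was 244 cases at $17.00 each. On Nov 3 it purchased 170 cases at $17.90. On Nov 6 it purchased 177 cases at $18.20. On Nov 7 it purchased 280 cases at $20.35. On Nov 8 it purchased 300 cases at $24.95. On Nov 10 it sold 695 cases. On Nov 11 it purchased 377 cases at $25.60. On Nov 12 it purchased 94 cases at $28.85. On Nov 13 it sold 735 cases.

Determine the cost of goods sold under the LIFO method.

Nov 10, 695 sold [LIFO — newest first]: 300 @ $24.95 + 280 @ $20.35 + 115 @ $18.20 = $15,276.00
Nov 13, 735 sold [LIFO — newest first]: 94 @ $28.85 + 377 @ $25.60 + 62 @ $18.20 + 170 @ $17.90 + 32 @ $17.00 = $17,078.50
Total COGS = $15,276.00 + $17,078.50 = $32,354.50
Ending inventory: 212 @ $17.00 = $3,604.00
Check: goods available $35,958.50 = COGS $32,354.50 + ending $3,604.00

COGS = $32,354.50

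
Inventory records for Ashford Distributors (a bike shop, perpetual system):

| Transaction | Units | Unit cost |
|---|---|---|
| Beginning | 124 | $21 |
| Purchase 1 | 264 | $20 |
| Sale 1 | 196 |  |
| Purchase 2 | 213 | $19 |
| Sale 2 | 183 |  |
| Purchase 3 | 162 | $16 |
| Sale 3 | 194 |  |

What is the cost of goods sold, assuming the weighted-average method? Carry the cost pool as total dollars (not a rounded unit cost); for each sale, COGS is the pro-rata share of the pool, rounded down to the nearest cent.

COGS = $11,084.74

After Beginning: 124 on hand, pool $2,604.00 (≈ $21.0000 each)
After Purchase 1: 388 on hand, pool $7,884.00 (≈ $20.3196 each)
Sale 1, sell 196: 196/388 × $7,884.00 → $3,982.63
After Purchase 2: 405 on hand, pool $7,948.37 (≈ $19.6256 each)
Sale 2, sell 183: 183/405 × $7,948.37 → $3,591.48
After Purchase 3: 384 on hand, pool $6,948.89 (≈ $18.0961 each)
Sale 3, sell 194: 194/384 × $6,948.89 → $3,510.63
Total COGS = $3,982.63 + $3,591.48 + $3,510.63 = $11,084.74
Ending inventory (cost pool remaining) = $3,438.26
Check: goods available $14,523.00 = COGS $11,084.74 + ending $3,438.26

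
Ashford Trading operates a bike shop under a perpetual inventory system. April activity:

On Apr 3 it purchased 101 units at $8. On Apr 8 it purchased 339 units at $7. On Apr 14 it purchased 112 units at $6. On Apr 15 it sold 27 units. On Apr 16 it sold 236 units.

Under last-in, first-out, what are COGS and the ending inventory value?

Apr 15, 27 sold [LIFO — newest first]: 27 @ $6 = $162
Apr 16, 236 sold [LIFO — newest first]: 85 @ $6 + 151 @ $7 = $1,567
Total COGS = $162 + $1,567 = $1,729
Ending inventory: 101 @ $8 + 188 @ $7 = $2,124

COGS = $1,729; ending inventory = $2,124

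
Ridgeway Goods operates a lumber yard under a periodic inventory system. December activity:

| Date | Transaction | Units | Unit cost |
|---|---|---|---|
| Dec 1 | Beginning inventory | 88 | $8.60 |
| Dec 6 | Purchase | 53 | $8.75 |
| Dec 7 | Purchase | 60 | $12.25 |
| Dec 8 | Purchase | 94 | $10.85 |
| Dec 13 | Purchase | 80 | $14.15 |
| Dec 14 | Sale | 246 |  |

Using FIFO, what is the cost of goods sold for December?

COGS = $2,443.80

Dec 14, 246 sold [FIFO — oldest first]: 88 @ $8.60 + 53 @ $8.75 + 60 @ $12.25 + 45 @ $10.85 = $2,443.80
Ending inventory: 49 @ $10.85 + 80 @ $14.15 = $1,663.65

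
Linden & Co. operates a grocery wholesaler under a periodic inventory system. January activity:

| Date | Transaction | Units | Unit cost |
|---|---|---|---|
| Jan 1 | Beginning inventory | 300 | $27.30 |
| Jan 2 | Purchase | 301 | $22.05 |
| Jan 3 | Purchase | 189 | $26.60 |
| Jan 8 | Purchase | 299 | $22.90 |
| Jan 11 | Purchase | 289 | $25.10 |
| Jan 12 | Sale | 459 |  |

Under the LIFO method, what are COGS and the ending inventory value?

COGS = $11,146.90; ending inventory = $22,808.55

Jan 12, 459 sold [LIFO — newest first]: 289 @ $25.10 + 170 @ $22.90 = $11,146.90
Ending inventory: 300 @ $27.30 + 301 @ $22.05 + 189 @ $26.60 + 129 @ $22.90 = $22,808.55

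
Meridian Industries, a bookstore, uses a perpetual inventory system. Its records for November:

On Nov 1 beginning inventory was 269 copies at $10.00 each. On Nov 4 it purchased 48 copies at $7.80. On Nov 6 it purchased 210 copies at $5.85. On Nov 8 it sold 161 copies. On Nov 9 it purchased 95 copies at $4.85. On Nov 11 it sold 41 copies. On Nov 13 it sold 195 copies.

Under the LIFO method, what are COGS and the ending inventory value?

COGS = $2,503.65; ending inventory = $2,250.00

Nov 8, 161 sold [LIFO — newest first]: 161 @ $5.85 = $941.85
Nov 11, 41 sold [LIFO — newest first]: 41 @ $4.85 = $198.85
Nov 13, 195 sold [LIFO — newest first]: 54 @ $4.85 + 49 @ $5.85 + 48 @ $7.80 + 44 @ $10.00 = $1,362.95
Total COGS = $941.85 + $198.85 + $1,362.95 = $2,503.65
Ending inventory: 225 @ $10.00 = $2,250.00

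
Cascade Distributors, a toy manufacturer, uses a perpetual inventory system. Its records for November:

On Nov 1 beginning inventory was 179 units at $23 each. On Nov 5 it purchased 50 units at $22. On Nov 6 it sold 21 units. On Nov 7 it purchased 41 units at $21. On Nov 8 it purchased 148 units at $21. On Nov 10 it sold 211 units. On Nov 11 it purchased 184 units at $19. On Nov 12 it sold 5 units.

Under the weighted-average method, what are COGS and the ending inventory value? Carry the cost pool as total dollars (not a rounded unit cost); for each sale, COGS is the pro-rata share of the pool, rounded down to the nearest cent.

COGS = $5,208.74; ending inventory = $7,473.26

After Nov 1: 179 on hand, pool $4,117.00 (≈ $23.0000 each)
After Nov 5: 229 on hand, pool $5,217.00 (≈ $22.7817 each)
Nov 6, sell 21: 21/229 × $5,217.00 → $478.41
After Nov 7: 249 on hand, pool $5,599.59 (≈ $22.4883 each)
After Nov 8: 397 on hand, pool $8,707.59 (≈ $21.9335 each)
Nov 10, sell 211: 211/397 × $8,707.59 → $4,627.96
After Nov 11: 370 on hand, pool $7,575.63 (≈ $20.4747 each)
Nov 12, sell 5: 5/370 × $7,575.63 → $102.37
Total COGS = $478.41 + $4,627.96 + $102.37 = $5,208.74
Ending inventory (cost pool remaining) = $7,473.26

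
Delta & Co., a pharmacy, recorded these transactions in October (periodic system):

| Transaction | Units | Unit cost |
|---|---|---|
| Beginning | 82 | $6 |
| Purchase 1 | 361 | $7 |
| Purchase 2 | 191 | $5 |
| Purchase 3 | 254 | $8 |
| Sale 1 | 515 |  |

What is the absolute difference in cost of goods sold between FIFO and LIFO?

FIFO COGS: 82 @ $6 + 361 @ $7 + 72 @ $5 = $3,379
LIFO COGS: 254 @ $8 + 191 @ $5 + 70 @ $7 = $3,477
Difference = |$3,379 − $3,477| = $98

$98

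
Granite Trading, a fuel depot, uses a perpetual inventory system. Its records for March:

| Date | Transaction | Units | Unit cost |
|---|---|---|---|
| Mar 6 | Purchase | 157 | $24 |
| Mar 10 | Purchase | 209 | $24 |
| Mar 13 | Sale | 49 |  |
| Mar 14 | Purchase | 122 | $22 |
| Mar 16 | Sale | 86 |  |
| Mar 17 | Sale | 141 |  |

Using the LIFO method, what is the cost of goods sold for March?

Mar 13, 49 sold [LIFO — newest first]: 49 @ $24 = $1,176
Mar 16, 86 sold [LIFO — newest first]: 86 @ $22 = $1,892
Mar 17, 141 sold [LIFO — newest first]: 36 @ $22 + 105 @ $24 = $3,312
Total COGS = $1,176 + $1,892 + $3,312 = $6,380
Ending inventory: 157 @ $24 + 55 @ $24 = $5,088

COGS = $6,380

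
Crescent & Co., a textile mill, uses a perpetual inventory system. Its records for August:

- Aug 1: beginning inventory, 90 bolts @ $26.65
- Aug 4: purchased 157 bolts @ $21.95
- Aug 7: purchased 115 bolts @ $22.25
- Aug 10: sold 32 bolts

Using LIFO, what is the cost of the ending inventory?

Aug 10, 32 sold [LIFO — newest first]: 32 @ $22.25 = $712.00
Ending inventory: 90 @ $26.65 + 157 @ $21.95 + 83 @ $22.25 = $7,691.40

Ending inventory = $7,691.40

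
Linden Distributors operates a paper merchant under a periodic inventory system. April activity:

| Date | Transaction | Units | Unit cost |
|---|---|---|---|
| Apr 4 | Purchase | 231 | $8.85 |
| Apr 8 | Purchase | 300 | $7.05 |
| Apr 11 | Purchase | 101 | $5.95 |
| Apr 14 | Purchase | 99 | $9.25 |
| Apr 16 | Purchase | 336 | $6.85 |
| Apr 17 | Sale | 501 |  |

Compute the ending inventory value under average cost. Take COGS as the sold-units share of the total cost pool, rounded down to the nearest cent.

Apr 17, sell 501: 501/1067 × $7,977.65 → $3,745.83
Ending inventory (cost pool remaining) = $4,231.82

Ending inventory = $4,231.82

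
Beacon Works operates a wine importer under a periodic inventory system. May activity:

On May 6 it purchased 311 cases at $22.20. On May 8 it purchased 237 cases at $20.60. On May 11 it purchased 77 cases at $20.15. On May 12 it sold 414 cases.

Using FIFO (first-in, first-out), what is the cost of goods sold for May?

COGS = $9,026.00

May 12, 414 sold [FIFO — oldest first]: 311 @ $22.20 + 103 @ $20.60 = $9,026.00
Ending inventory: 134 @ $20.60 + 77 @ $20.15 = $4,311.95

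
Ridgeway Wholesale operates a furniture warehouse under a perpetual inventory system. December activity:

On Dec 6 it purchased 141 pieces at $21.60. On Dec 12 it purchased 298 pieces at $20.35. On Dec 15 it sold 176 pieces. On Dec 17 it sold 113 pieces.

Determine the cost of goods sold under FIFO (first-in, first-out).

COGS = $6,057.40

Dec 15, 176 sold [FIFO — oldest first]: 141 @ $21.60 + 35 @ $20.35 = $3,757.85
Dec 17, 113 sold [FIFO — oldest first]: 113 @ $20.35 = $2,299.55
Total COGS = $3,757.85 + $2,299.55 = $6,057.40
Ending inventory: 150 @ $20.35 = $3,052.50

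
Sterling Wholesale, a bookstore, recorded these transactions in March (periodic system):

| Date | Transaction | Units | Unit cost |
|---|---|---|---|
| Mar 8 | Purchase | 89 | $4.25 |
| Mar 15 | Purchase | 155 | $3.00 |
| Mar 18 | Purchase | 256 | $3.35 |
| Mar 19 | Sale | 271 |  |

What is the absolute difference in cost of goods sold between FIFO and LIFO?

FIFO COGS: 89 @ $4.25 + 155 @ $3.00 + 27 @ $3.35 = $933.70
LIFO COGS: 256 @ $3.35 + 15 @ $3.00 = $902.60
Difference = |$933.70 − $902.60| = $31.10

$31.10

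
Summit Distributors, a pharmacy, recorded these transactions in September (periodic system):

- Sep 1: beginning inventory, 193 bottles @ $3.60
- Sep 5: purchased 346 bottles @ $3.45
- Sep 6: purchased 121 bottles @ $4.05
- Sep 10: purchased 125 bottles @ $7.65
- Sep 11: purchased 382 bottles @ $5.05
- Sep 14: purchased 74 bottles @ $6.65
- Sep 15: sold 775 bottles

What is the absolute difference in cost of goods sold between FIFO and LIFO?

FIFO COGS: 193 @ $3.60 + 346 @ $3.45 + 121 @ $4.05 + 115 @ $7.65 = $3,258.30
LIFO COGS: 74 @ $6.65 + 382 @ $5.05 + 125 @ $7.65 + 121 @ $4.05 + 73 @ $3.45 = $4,119.35
Difference = |$3,258.30 − $4,119.35| = $861.05

$861.05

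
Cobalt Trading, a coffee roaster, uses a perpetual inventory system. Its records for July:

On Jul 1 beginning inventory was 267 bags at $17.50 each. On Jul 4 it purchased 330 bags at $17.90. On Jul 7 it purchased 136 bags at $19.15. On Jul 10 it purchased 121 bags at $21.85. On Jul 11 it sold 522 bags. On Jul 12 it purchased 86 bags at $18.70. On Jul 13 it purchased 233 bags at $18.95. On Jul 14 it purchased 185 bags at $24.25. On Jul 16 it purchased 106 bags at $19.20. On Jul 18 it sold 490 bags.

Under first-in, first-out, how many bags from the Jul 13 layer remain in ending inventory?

Jul 11, 522 sold [FIFO — oldest first]: 267 @ $17.50 + 255 @ $17.90 = $9,237.00
Jul 18, 490 sold [FIFO — oldest first]: 75 @ $17.90 + 136 @ $19.15 + 121 @ $21.85 + 86 @ $18.70 + 72 @ $18.95 = $9,563.35
Total COGS = $9,237.00 + $9,563.35 = $18,800.35
Ending inventory: 161 @ $18.95 + 185 @ $24.25 + 106 @ $19.20 = $9,572.40

161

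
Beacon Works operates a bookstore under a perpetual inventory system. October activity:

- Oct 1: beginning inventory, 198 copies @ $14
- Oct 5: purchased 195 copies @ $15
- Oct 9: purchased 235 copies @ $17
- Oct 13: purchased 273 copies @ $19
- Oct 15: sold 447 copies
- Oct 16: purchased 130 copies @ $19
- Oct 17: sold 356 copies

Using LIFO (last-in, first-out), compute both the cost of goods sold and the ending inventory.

Oct 15, 447 sold [LIFO — newest first]: 273 @ $19 + 174 @ $17 = $8,145
Oct 17, 356 sold [LIFO — newest first]: 130 @ $19 + 61 @ $17 + 165 @ $15 = $5,982
Total COGS = $8,145 + $5,982 = $14,127
Ending inventory: 198 @ $14 + 30 @ $15 = $3,222
Check: goods available $17,349 = COGS $14,127 + ending $3,222

COGS = $14,127; ending inventory = $3,222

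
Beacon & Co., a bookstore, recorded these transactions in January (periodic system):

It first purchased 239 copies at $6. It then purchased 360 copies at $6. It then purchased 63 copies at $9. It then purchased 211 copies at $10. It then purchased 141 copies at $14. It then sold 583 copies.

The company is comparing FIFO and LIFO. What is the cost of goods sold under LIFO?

FIFO COGS: 239 @ $6 + 344 @ $6 = $3,498
LIFO COGS: 141 @ $14 + 211 @ $10 + 63 @ $9 + 168 @ $6 = $5,659

COGS = $5,659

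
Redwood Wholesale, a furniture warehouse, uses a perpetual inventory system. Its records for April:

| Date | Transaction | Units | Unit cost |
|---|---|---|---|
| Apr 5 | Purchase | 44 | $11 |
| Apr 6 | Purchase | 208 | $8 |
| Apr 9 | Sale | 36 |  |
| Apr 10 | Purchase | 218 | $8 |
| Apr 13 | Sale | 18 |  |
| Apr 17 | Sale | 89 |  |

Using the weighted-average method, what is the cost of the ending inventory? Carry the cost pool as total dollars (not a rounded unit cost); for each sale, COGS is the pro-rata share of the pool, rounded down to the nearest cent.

After Apr 5: 44 on hand, pool $484.00 (≈ $11.0000 each)
After Apr 6: 252 on hand, pool $2,148.00 (≈ $8.5238 each)
Apr 9, sell 36: 36/252 × $2,148.00 → $306.85
After Apr 10: 434 on hand, pool $3,585.15 (≈ $8.2607 each)
Apr 13, sell 18: 18/434 × $3,585.15 → $148.69
Apr 17, sell 89: 89/416 × $3,436.46 → $735.20
Total COGS = $306.85 + $148.69 + $735.20 = $1,190.74
Ending inventory (cost pool remaining) = $2,701.26
Check: goods available $3,892.00 = COGS $1,190.74 + ending $2,701.26

Ending inventory = $2,701.26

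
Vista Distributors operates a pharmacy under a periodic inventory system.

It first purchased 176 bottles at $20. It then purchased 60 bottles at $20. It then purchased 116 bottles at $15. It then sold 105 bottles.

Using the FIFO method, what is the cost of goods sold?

COGS = $2,100

Sale 1 (105) [FIFO — oldest first]: 105 @ $20 = $2,100
Ending inventory: 71 @ $20 + 60 @ $20 + 116 @ $15 = $4,360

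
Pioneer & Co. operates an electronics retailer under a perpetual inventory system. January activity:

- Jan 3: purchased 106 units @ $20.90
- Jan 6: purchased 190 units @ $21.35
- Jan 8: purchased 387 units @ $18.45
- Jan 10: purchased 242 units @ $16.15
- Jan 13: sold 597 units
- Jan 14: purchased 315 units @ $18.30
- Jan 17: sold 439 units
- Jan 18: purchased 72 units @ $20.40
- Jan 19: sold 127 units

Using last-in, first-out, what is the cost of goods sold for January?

Jan 13, 597 sold [LIFO — newest first]: 242 @ $16.15 + 355 @ $18.45 = $10,458.05
Jan 17, 439 sold [LIFO — newest first]: 315 @ $18.30 + 32 @ $18.45 + 92 @ $21.35 = $8,319.10
Jan 19, 127 sold [LIFO — newest first]: 72 @ $20.40 + 55 @ $21.35 = $2,643.05
Total COGS = $10,458.05 + $8,319.10 + $2,643.05 = $21,420.20
Ending inventory: 106 @ $20.90 + 43 @ $21.35 = $3,133.45

COGS = $21,420.20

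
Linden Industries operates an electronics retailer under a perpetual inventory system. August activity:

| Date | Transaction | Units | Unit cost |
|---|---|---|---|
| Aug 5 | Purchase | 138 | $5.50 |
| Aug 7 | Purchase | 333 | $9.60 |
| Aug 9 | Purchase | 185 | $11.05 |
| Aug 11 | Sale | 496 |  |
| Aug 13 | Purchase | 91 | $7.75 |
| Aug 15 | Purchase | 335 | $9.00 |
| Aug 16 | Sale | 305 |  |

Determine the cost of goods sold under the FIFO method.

Aug 11, 496 sold [FIFO — oldest first]: 138 @ $5.50 + 333 @ $9.60 + 25 @ $11.05 = $4,232.05
Aug 16, 305 sold [FIFO — oldest first]: 160 @ $11.05 + 91 @ $7.75 + 54 @ $9.00 = $2,959.25
Total COGS = $4,232.05 + $2,959.25 = $7,191.30
Ending inventory: 281 @ $9.00 = $2,529.00
Check: goods available $9,720.30 = COGS $7,191.30 + ending $2,529.00

COGS = $7,191.30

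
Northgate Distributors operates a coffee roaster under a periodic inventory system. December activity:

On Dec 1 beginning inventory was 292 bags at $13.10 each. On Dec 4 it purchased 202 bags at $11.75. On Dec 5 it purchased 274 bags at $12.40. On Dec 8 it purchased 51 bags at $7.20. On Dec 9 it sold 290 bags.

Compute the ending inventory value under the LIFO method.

Dec 9, 290 sold [LIFO — newest first]: 51 @ $7.20 + 239 @ $12.40 = $3,330.80
Ending inventory: 292 @ $13.10 + 202 @ $11.75 + 35 @ $12.40 = $6,632.70

Ending inventory = $6,632.70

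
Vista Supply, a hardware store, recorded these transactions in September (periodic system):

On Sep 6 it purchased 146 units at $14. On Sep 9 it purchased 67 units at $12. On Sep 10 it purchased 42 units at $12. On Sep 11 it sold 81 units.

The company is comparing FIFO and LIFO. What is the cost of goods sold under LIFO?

COGS = $972

FIFO COGS: 81 @ $14 = $1,134
LIFO COGS: 42 @ $12 + 39 @ $12 = $972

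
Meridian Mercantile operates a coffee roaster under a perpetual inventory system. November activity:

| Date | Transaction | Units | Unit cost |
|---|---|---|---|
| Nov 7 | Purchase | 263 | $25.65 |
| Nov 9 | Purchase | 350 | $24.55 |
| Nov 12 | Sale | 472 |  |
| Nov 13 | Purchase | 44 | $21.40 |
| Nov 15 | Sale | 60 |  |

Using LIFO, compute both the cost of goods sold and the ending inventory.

Nov 12, 472 sold [LIFO — newest first]: 350 @ $24.55 + 122 @ $25.65 = $11,721.80
Nov 15, 60 sold [LIFO — newest first]: 44 @ $21.40 + 16 @ $25.65 = $1,352.00
Total COGS = $11,721.80 + $1,352.00 = $13,073.80
Ending inventory: 125 @ $25.65 = $3,206.25
Check: goods available $16,280.05 = COGS $13,073.80 + ending $3,206.25

COGS = $13,073.80; ending inventory = $3,206.25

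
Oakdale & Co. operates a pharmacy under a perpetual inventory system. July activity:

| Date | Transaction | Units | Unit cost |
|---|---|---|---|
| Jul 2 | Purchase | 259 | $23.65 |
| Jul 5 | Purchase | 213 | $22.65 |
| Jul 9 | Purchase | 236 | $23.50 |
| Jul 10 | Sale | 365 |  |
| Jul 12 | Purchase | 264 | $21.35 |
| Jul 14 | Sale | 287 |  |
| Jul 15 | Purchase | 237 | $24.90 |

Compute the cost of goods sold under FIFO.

COGS = $15,179.80

Jul 10, 365 sold [FIFO — oldest first]: 259 @ $23.65 + 106 @ $22.65 = $8,526.25
Jul 14, 287 sold [FIFO — oldest first]: 107 @ $22.65 + 180 @ $23.50 = $6,653.55
Total COGS = $8,526.25 + $6,653.55 = $15,179.80
Ending inventory: 56 @ $23.50 + 264 @ $21.35 + 237 @ $24.90 = $12,853.70
Check: goods available $28,033.50 = COGS $15,179.80 + ending $12,853.70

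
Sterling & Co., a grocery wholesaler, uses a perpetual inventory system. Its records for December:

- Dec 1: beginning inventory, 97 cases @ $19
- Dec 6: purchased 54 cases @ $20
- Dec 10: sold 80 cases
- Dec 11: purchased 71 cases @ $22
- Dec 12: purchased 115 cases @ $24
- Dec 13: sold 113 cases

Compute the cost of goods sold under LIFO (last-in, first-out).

COGS = $4,286

Dec 10, 80 sold [LIFO — newest first]: 54 @ $20 + 26 @ $19 = $1,574
Dec 13, 113 sold [LIFO — newest first]: 113 @ $24 = $2,712
Total COGS = $1,574 + $2,712 = $4,286
Ending inventory: 71 @ $19 + 71 @ $22 + 2 @ $24 = $2,959
Check: goods available $7,245 = COGS $4,286 + ending $2,959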